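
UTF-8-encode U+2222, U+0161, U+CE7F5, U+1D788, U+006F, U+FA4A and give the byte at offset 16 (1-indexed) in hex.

1-indexed offset 16 is 0-indexed offset 15.
U+2222 → 3-byte form E2 88 A2 at offsets 0–2.
U+0161 → 2-byte form C5 A1 at offsets 3–4.
U+CE7F5 → 4-byte form F3 8E 9F B5 at offsets 5–8.
U+1D788 → 4-byte form F0 9D 9E 88 at offsets 9–12.
U+006F → 1-byte form 6F at offsets 13–13.
U+FA4A → 3-byte form EF A9 8A at offsets 14–16.
Offset 15 falls in char 6's range; it's byte 2 of EF A9 8A = 0xA9.

0xA9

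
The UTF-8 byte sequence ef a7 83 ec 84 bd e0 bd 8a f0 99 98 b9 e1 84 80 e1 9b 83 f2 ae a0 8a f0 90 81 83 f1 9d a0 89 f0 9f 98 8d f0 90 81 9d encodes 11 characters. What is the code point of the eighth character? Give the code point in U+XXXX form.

U+10043

Offset 0: leading byte 0xEF = 11101111 → 3-byte char #1 = EF A7 83.
Offset 3: leading byte 0xEC = 11101100 → 3-byte char #2 = EC 84 BD.
Offset 6: leading byte 0xE0 = 11100000 → 3-byte char #3 = E0 BD 8A.
Offset 9: leading byte 0xF0 = 11110000 → 4-byte char #4 = F0 99 98 B9.
Offset 13: leading byte 0xE1 = 11100001 → 3-byte char #5 = E1 84 80.
Offset 16: leading byte 0xE1 = 11100001 → 3-byte char #6 = E1 9B 83.
Offset 19: leading byte 0xF2 = 11110010 → 4-byte char #7 = F2 AE A0 8A.
Offset 23: leading byte 0xF0 = 11110000 → 4-byte char #8 = F0 90 81 83.
Leading byte 0xF0 = 11110000 matches 11110xxx → 4-byte sequence.
Byte 1: 0xF0 = 11110000, payload 000 (3 bits).
Byte 2: 0x90 = 10010000 (10xxxxxx ✓), payload 010000.
Byte 3: 0x81 = 10000001 (10xxxxxx ✓), payload 000001.
Byte 4: 0x83 = 10000011 (10xxxxxx ✓), payload 000011.
Concatenate: 000010000000001000011 = 0x10043 (21 bits → U+10043).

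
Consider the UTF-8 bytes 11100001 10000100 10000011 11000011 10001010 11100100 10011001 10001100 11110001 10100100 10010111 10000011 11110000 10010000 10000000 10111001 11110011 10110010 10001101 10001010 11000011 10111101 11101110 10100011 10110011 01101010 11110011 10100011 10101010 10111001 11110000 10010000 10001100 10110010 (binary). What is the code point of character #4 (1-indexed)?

U+645C3

Offset 0: leading byte 0xE1 = 11100001 → 3-byte char #1 = E1 84 83.
Offset 3: leading byte 0xC3 = 11000011 → 2-byte char #2 = C3 8A.
Offset 5: leading byte 0xE4 = 11100100 → 3-byte char #3 = E4 99 8C.
Offset 8: leading byte 0xF1 = 11110001 → 4-byte char #4 = F1 A4 97 83.
Leading byte 0xF1 = 11110001 matches 11110xxx → 4-byte sequence.
Byte 1: 0xF1 = 11110001, payload 001 (3 bits).
Byte 2: 0xA4 = 10100100 (10xxxxxx ✓), payload 100100.
Byte 3: 0x97 = 10010111 (10xxxxxx ✓), payload 010111.
Byte 4: 0x83 = 10000011 (10xxxxxx ✓), payload 000011.
Concatenate: 001100100010111000011 = 0x645C3 (21 bits → U+645C3).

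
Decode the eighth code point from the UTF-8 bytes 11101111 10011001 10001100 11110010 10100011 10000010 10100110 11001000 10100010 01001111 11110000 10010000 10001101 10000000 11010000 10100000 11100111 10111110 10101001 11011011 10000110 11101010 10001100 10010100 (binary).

Offset 0: leading byte 0xEF = 11101111 → 3-byte char #1 = EF 99 8C.
Offset 3: leading byte 0xF2 = 11110010 → 4-byte char #2 = F2 A3 82 A6.
Offset 7: leading byte 0xC8 = 11001000 → 2-byte char #3 = C8 A2.
Offset 9: leading byte 0x4F = 01001111 → 1-byte char #4 = 4F.
Offset 10: leading byte 0xF0 = 11110000 → 4-byte char #5 = F0 90 8D 80.
Offset 14: leading byte 0xD0 = 11010000 → 2-byte char #6 = D0 A0.
Offset 16: leading byte 0xE7 = 11100111 → 3-byte char #7 = E7 BE A9.
Offset 19: leading byte 0xDB = 11011011 → 2-byte char #8 = DB 86.
Leading byte 0xDB = 11011011 matches 110xxxxx → 2-byte sequence.
Byte 1: 0xDB = 11011011, payload 11011 (5 bits).
Byte 2: 0x86 = 10000110 (10xxxxxx ✓), payload 000110.
Concatenate: 11011000110 = 0x6C6 (11 bits → U+06C6).

U+06C6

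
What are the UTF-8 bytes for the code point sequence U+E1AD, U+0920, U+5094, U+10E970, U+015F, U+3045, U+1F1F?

EE 86 AD E0 A4 A0 E5 82 94 F4 8E A5 B0 C5 9F E3 81 85 E1 BC 9F

U+E1AD: 3-byte form → EE 86 AD.
U+0920: 3-byte form → E0 A4 A0.
U+5094: 3-byte form → E5 82 94.
U+10E970: 4-byte form → F4 8E A5 B0.
U+015F: 2-byte form → C5 9F.
U+3045: 3-byte form → E3 81 85.
U+1F1F: 3-byte form → E1 BC 9F.
Concatenated (21 bytes): EE 86 AD E0 A4 A0 E5 82 94 F4 8E A5 B0 C5 9F E3 81 85 E1 BC 9F.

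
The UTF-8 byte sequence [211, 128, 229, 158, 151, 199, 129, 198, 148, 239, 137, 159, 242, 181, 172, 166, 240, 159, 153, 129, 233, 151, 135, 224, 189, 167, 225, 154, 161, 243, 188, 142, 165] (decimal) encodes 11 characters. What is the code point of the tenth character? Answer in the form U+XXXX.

Offset 0: leading byte 0xD3 = 11010011 → 2-byte char #1 = D3 80.
Offset 2: leading byte 0xE5 = 11100101 → 3-byte char #2 = E5 9E 97.
Offset 5: leading byte 0xC7 = 11000111 → 2-byte char #3 = C7 81.
Offset 7: leading byte 0xC6 = 11000110 → 2-byte char #4 = C6 94.
Offset 9: leading byte 0xEF = 11101111 → 3-byte char #5 = EF 89 9F.
Offset 12: leading byte 0xF2 = 11110010 → 4-byte char #6 = F2 B5 AC A6.
Offset 16: leading byte 0xF0 = 11110000 → 4-byte char #7 = F0 9F 99 81.
Offset 20: leading byte 0xE9 = 11101001 → 3-byte char #8 = E9 97 87.
Offset 23: leading byte 0xE0 = 11100000 → 3-byte char #9 = E0 BD A7.
Offset 26: leading byte 0xE1 = 11100001 → 3-byte char #10 = E1 9A A1.
Leading byte 0xE1 = 11100001 matches 1110xxxx → 3-byte sequence.
Byte 1: 0xE1 = 11100001, payload 0001 (4 bits).
Byte 2: 0x9A = 10011010 (10xxxxxx ✓), payload 011010.
Byte 3: 0xA1 = 10100001 (10xxxxxx ✓), payload 100001.
Concatenate: 0001011010100001 = 0x16A1 (16 bits → U+16A1).

U+16A1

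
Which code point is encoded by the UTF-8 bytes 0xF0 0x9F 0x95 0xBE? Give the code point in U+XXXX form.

Leading byte 0xF0 = 11110000 matches 11110xxx → 4-byte sequence.
Byte 1: 0xF0 = 11110000, payload 000 (3 bits).
Byte 2: 0x9F = 10011111 (10xxxxxx ✓), payload 011111.
Byte 3: 0x95 = 10010101 (10xxxxxx ✓), payload 010101.
Byte 4: 0xBE = 10111110 (10xxxxxx ✓), payload 111110.
Concatenate: 000011111010101111110 = 0x1F57E (21 bits → U+1F57E).

U+1F57E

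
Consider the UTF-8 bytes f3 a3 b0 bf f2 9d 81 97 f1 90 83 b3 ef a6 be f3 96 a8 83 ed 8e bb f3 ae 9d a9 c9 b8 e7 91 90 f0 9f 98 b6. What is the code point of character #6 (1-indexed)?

Offset 0: leading byte 0xF3 = 11110011 → 4-byte char #1 = F3 A3 B0 BF.
Offset 4: leading byte 0xF2 = 11110010 → 4-byte char #2 = F2 9D 81 97.
Offset 8: leading byte 0xF1 = 11110001 → 4-byte char #3 = F1 90 83 B3.
Offset 12: leading byte 0xEF = 11101111 → 3-byte char #4 = EF A6 BE.
Offset 15: leading byte 0xF3 = 11110011 → 4-byte char #5 = F3 96 A8 83.
Offset 19: leading byte 0xED = 11101101 → 3-byte char #6 = ED 8E BB.
Leading byte 0xED = 11101101 matches 1110xxxx → 3-byte sequence.
Byte 1: 0xED = 11101101, payload 1101 (4 bits).
Byte 2: 0x8E = 10001110 (10xxxxxx ✓), payload 001110.
Byte 3: 0xBB = 10111011 (10xxxxxx ✓), payload 111011.
Concatenate: 1101001110111011 = 0xD3BB (16 bits → U+D3BB).

U+D3BB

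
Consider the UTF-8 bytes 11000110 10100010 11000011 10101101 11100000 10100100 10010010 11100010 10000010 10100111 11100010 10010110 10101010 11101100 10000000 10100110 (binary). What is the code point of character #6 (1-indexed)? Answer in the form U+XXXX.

Offset 0: leading byte 0xC6 = 11000110 → 2-byte char #1 = C6 A2.
Offset 2: leading byte 0xC3 = 11000011 → 2-byte char #2 = C3 AD.
Offset 4: leading byte 0xE0 = 11100000 → 3-byte char #3 = E0 A4 92.
Offset 7: leading byte 0xE2 = 11100010 → 3-byte char #4 = E2 82 A7.
Offset 10: leading byte 0xE2 = 11100010 → 3-byte char #5 = E2 96 AA.
Offset 13: leading byte 0xEC = 11101100 → 3-byte char #6 = EC 80 A6.
Leading byte 0xEC = 11101100 matches 1110xxxx → 3-byte sequence.
Byte 1: 0xEC = 11101100, payload 1100 (4 bits).
Byte 2: 0x80 = 10000000 (10xxxxxx ✓), payload 000000.
Byte 3: 0xA6 = 10100110 (10xxxxxx ✓), payload 100110.
Concatenate: 1100000000100110 = 0xC026 (16 bits → U+C026).

U+C026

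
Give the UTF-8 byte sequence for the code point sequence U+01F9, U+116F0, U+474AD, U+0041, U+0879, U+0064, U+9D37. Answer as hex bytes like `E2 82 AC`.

U+01F9: 2-byte form → C7 B9.
U+116F0: 4-byte form → F0 91 9B B0.
U+474AD: 4-byte form → F1 87 92 AD.
U+0041: 1-byte form → 41.
U+0879: 3-byte form → E0 A1 B9.
U+0064: 1-byte form → 64.
U+9D37: 3-byte form → E9 B4 B7.
Concatenated (18 bytes): C7 B9 F0 91 9B B0 F1 87 92 AD 41 E0 A1 B9 64 E9 B4 B7.

C7 B9 F0 91 9B B0 F1 87 92 AD 41 E0 A1 B9 64 E9 B4 B7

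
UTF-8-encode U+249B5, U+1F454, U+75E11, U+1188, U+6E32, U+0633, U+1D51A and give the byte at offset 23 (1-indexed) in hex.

1-indexed offset 23 is 0-indexed offset 22.
U+249B5 → 4-byte form F0 A4 A6 B5 at offsets 0–3.
U+1F454 → 4-byte form F0 9F 91 94 at offsets 4–7.
U+75E11 → 4-byte form F1 B5 B8 91 at offsets 8–11.
U+1188 → 3-byte form E1 86 88 at offsets 12–14.
U+6E32 → 3-byte form E6 B8 B2 at offsets 15–17.
U+0633 → 2-byte form D8 B3 at offsets 18–19.
U+1D51A → 4-byte form F0 9D 94 9A at offsets 20–23.
Offset 22 falls in char 7's range; it's byte 3 of F0 9D 94 9A = 0x94.

0x94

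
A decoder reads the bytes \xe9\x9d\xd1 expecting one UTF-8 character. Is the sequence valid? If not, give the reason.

Leading byte 0xE9 = 11101001 → 3-byte form.
Byte 3 is 0xD1 = 11010001, which is not 10xxxxxx — expected a continuation byte.

invalid (non-continuation byte where continuation expected)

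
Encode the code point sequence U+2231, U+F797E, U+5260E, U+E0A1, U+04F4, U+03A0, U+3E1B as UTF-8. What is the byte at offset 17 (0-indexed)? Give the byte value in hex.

U+2231 → 3-byte form E2 88 B1 at offsets 0–2.
U+F797E → 4-byte form F3 B7 A5 BE at offsets 3–6.
U+5260E → 4-byte form F1 92 98 8E at offsets 7–10.
U+E0A1 → 3-byte form EE 82 A1 at offsets 11–13.
U+04F4 → 2-byte form D3 B4 at offsets 14–15.
U+03A0 → 2-byte form CE A0 at offsets 16–17.
Offset 17 falls in char 6's range; it's byte 2 of CE A0 = 0xA0.

0xA0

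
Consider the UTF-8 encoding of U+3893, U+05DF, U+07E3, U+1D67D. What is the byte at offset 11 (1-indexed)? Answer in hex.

0xBD

1-indexed offset 11 is 0-indexed offset 10.
U+3893 → 3-byte form E3 A2 93 at offsets 0–2.
U+05DF → 2-byte form D7 9F at offsets 3–4.
U+07E3 → 2-byte form DF A3 at offsets 5–6.
U+1D67D → 4-byte form F0 9D 99 BD at offsets 7–10.
Offset 10 falls in char 4's range; it's byte 4 of F0 9D 99 BD = 0xBD.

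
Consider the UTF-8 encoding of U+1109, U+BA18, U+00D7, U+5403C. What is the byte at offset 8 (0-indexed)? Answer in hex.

U+1109 → 3-byte form E1 84 89 at offsets 0–2.
U+BA18 → 3-byte form EB A8 98 at offsets 3–5.
U+00D7 → 2-byte form C3 97 at offsets 6–7.
U+5403C → 4-byte form F1 94 80 BC at offsets 8–11.
Offset 8 falls in char 4's range; it's byte 1 of F1 94 80 BC = 0xF1.

0xF1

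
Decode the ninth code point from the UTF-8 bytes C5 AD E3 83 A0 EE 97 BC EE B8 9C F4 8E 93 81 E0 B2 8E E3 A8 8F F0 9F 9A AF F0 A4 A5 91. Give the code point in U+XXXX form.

U+24951

Offset 0: leading byte 0xC5 = 11000101 → 2-byte char #1 = C5 AD.
Offset 2: leading byte 0xE3 = 11100011 → 3-byte char #2 = E3 83 A0.
Offset 5: leading byte 0xEE = 11101110 → 3-byte char #3 = EE 97 BC.
Offset 8: leading byte 0xEE = 11101110 → 3-byte char #4 = EE B8 9C.
Offset 11: leading byte 0xF4 = 11110100 → 4-byte char #5 = F4 8E 93 81.
Offset 15: leading byte 0xE0 = 11100000 → 3-byte char #6 = E0 B2 8E.
Offset 18: leading byte 0xE3 = 11100011 → 3-byte char #7 = E3 A8 8F.
Offset 21: leading byte 0xF0 = 11110000 → 4-byte char #8 = F0 9F 9A AF.
Offset 25: leading byte 0xF0 = 11110000 → 4-byte char #9 = F0 A4 A5 91.
Leading byte 0xF0 = 11110000 matches 11110xxx → 4-byte sequence.
Byte 1: 0xF0 = 11110000, payload 000 (3 bits).
Byte 2: 0xA4 = 10100100 (10xxxxxx ✓), payload 100100.
Byte 3: 0xA5 = 10100101 (10xxxxxx ✓), payload 100101.
Byte 4: 0x91 = 10010001 (10xxxxxx ✓), payload 010001.
Concatenate: 000100100100101010001 = 0x24951 (21 bits → U+24951).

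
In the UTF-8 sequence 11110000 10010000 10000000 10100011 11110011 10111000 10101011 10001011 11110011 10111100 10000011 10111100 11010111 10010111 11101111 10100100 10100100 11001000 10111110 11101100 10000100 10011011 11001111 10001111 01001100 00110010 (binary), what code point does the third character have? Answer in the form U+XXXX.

U+FC0FC

Offset 0: leading byte 0xF0 = 11110000 → 4-byte char #1 = F0 90 80 A3.
Offset 4: leading byte 0xF3 = 11110011 → 4-byte char #2 = F3 B8 AB 8B.
Offset 8: leading byte 0xF3 = 11110011 → 4-byte char #3 = F3 BC 83 BC.
Leading byte 0xF3 = 11110011 matches 11110xxx → 4-byte sequence.
Byte 1: 0xF3 = 11110011, payload 011 (3 bits).
Byte 2: 0xBC = 10111100 (10xxxxxx ✓), payload 111100.
Byte 3: 0x83 = 10000011 (10xxxxxx ✓), payload 000011.
Byte 4: 0xBC = 10111100 (10xxxxxx ✓), payload 111100.
Concatenate: 011111100000011111100 = 0xFC0FC (21 bits → U+FC0FC).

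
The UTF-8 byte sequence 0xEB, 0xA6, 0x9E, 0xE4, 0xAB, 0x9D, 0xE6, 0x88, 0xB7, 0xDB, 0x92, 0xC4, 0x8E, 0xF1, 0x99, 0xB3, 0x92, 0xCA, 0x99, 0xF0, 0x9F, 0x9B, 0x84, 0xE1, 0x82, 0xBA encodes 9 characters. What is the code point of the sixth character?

U+59CD2

Offset 0: leading byte 0xEB = 11101011 → 3-byte char #1 = EB A6 9E.
Offset 3: leading byte 0xE4 = 11100100 → 3-byte char #2 = E4 AB 9D.
Offset 6: leading byte 0xE6 = 11100110 → 3-byte char #3 = E6 88 B7.
Offset 9: leading byte 0xDB = 11011011 → 2-byte char #4 = DB 92.
Offset 11: leading byte 0xC4 = 11000100 → 2-byte char #5 = C4 8E.
Offset 13: leading byte 0xF1 = 11110001 → 4-byte char #6 = F1 99 B3 92.
Leading byte 0xF1 = 11110001 matches 11110xxx → 4-byte sequence.
Byte 1: 0xF1 = 11110001, payload 001 (3 bits).
Byte 2: 0x99 = 10011001 (10xxxxxx ✓), payload 011001.
Byte 3: 0xB3 = 10110011 (10xxxxxx ✓), payload 110011.
Byte 4: 0x92 = 10010010 (10xxxxxx ✓), payload 010010.
Concatenate: 001011001110011010010 = 0x59CD2 (21 bits → U+59CD2).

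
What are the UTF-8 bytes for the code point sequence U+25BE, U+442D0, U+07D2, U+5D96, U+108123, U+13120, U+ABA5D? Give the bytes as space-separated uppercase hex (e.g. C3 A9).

E2 96 BE F1 84 8B 90 DF 92 E5 B6 96 F4 88 84 A3 F0 93 84 A0 F2 AB A9 9D

U+25BE: 3-byte form → E2 96 BE.
U+442D0: 4-byte form → F1 84 8B 90.
U+07D2: 2-byte form → DF 92.
U+5D96: 3-byte form → E5 B6 96.
U+108123: 4-byte form → F4 88 84 A3.
U+13120: 4-byte form → F0 93 84 A0.
U+ABA5D: 4-byte form → F2 AB A9 9D.
Concatenated (24 bytes): E2 96 BE F1 84 8B 90 DF 92 E5 B6 96 F4 88 84 A3 F0 93 84 A0 F2 AB A9 9D.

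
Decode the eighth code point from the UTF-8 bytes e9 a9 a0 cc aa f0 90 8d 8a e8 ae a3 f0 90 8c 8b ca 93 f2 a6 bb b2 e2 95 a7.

Offset 0: leading byte 0xE9 = 11101001 → 3-byte char #1 = E9 A9 A0.
Offset 3: leading byte 0xCC = 11001100 → 2-byte char #2 = CC AA.
Offset 5: leading byte 0xF0 = 11110000 → 4-byte char #3 = F0 90 8D 8A.
Offset 9: leading byte 0xE8 = 11101000 → 3-byte char #4 = E8 AE A3.
Offset 12: leading byte 0xF0 = 11110000 → 4-byte char #5 = F0 90 8C 8B.
Offset 16: leading byte 0xCA = 11001010 → 2-byte char #6 = CA 93.
Offset 18: leading byte 0xF2 = 11110010 → 4-byte char #7 = F2 A6 BB B2.
Offset 22: leading byte 0xE2 = 11100010 → 3-byte char #8 = E2 95 A7.
Leading byte 0xE2 = 11100010 matches 1110xxxx → 3-byte sequence.
Byte 1: 0xE2 = 11100010, payload 0010 (4 bits).
Byte 2: 0x95 = 10010101 (10xxxxxx ✓), payload 010101.
Byte 3: 0xA7 = 10100111 (10xxxxxx ✓), payload 100111.
Concatenate: 0010010101100111 = 0x2567 (16 bits → U+2567).

U+2567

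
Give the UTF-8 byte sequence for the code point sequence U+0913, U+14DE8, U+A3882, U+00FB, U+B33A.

U+0913: 3-byte form → E0 A4 93.
U+14DE8: 4-byte form → F0 94 B7 A8.
U+A3882: 4-byte form → F2 A3 A2 82.
U+00FB: 2-byte form → C3 BB.
U+B33A: 3-byte form → EB 8C BA.
Concatenated (16 bytes): E0 A4 93 F0 94 B7 A8 F2 A3 A2 82 C3 BB EB 8C BA.

E0 A4 93 F0 94 B7 A8 F2 A3 A2 82 C3 BB EB 8C BA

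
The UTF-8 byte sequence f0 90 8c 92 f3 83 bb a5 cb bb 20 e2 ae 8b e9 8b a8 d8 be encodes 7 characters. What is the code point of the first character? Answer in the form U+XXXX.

U+10312

Offset 0: leading byte 0xF0 = 11110000 → 4-byte char #1 = F0 90 8C 92.
Leading byte 0xF0 = 11110000 matches 11110xxx → 4-byte sequence.
Byte 1: 0xF0 = 11110000, payload 000 (3 bits).
Byte 2: 0x90 = 10010000 (10xxxxxx ✓), payload 010000.
Byte 3: 0x8C = 10001100 (10xxxxxx ✓), payload 001100.
Byte 4: 0x92 = 10010010 (10xxxxxx ✓), payload 010010.
Concatenate: 000010000001100010010 = 0x10312 (21 bits → U+10312).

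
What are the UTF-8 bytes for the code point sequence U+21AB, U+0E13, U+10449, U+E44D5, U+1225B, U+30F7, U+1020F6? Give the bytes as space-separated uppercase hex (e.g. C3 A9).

E2 86 AB E0 B8 93 F0 90 91 89 F3 A4 93 95 F0 92 89 9B E3 83 B7 F4 82 83 B6

U+21AB: 3-byte form → E2 86 AB.
U+0E13: 3-byte form → E0 B8 93.
U+10449: 4-byte form → F0 90 91 89.
U+E44D5: 4-byte form → F3 A4 93 95.
U+1225B: 4-byte form → F0 92 89 9B.
U+30F7: 3-byte form → E3 83 B7.
U+1020F6: 4-byte form → F4 82 83 B6.
Concatenated (25 bytes): E2 86 AB E0 B8 93 F0 90 91 89 F3 A4 93 95 F0 92 89 9B E3 83 B7 F4 82 83 B6.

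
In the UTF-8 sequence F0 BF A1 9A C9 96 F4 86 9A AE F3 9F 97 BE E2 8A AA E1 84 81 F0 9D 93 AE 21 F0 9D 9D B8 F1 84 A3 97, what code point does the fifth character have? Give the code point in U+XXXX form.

Offset 0: leading byte 0xF0 = 11110000 → 4-byte char #1 = F0 BF A1 9A.
Offset 4: leading byte 0xC9 = 11001001 → 2-byte char #2 = C9 96.
Offset 6: leading byte 0xF4 = 11110100 → 4-byte char #3 = F4 86 9A AE.
Offset 10: leading byte 0xF3 = 11110011 → 4-byte char #4 = F3 9F 97 BE.
Offset 14: leading byte 0xE2 = 11100010 → 3-byte char #5 = E2 8A AA.
Leading byte 0xE2 = 11100010 matches 1110xxxx → 3-byte sequence.
Byte 1: 0xE2 = 11100010, payload 0010 (4 bits).
Byte 2: 0x8A = 10001010 (10xxxxxx ✓), payload 001010.
Byte 3: 0xAA = 10101010 (10xxxxxx ✓), payload 101010.
Concatenate: 0010001010101010 = 0x22AA (16 bits → U+22AA).

U+22AA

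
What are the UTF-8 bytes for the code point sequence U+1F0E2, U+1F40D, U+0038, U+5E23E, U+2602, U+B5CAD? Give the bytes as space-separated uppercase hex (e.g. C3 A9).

F0 9F 83 A2 F0 9F 90 8D 38 F1 9E 88 BE E2 98 82 F2 B5 B2 AD

U+1F0E2: 4-byte form → F0 9F 83 A2.
U+1F40D: 4-byte form → F0 9F 90 8D.
U+0038: 1-byte form → 38.
U+5E23E: 4-byte form → F1 9E 88 BE.
U+2602: 3-byte form → E2 98 82.
U+B5CAD: 4-byte form → F2 B5 B2 AD.
Concatenated (20 bytes): F0 9F 83 A2 F0 9F 90 8D 38 F1 9E 88 BE E2 98 82 F2 B5 B2 AD.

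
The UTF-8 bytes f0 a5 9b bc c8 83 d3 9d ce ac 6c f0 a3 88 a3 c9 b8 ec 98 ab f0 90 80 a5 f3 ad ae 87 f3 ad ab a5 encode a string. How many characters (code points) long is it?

11

Byte at offset 0: 0xF0 = 11110000 → 4-byte char (#1). Advance 4.
Byte at offset 4: 0xC8 = 11001000 → 2-byte char (#2). Advance 2.
Byte at offset 6: 0xD3 = 11010011 → 2-byte char (#3). Advance 2.
Byte at offset 8: 0xCE = 11001110 → 2-byte char (#4). Advance 2.
Byte at offset 10: 0x6C = 01101100 → 1-byte char (#5). Advance 1.
Byte at offset 11: 0xF0 = 11110000 → 4-byte char (#6). Advance 4.
Byte at offset 15: 0xC9 = 11001001 → 2-byte char (#7). Advance 2.
Byte at offset 17: 0xEC = 11101100 → 3-byte char (#8). Advance 3.
Byte at offset 20: 0xF0 = 11110000 → 4-byte char (#9). Advance 4.
Byte at offset 24: 0xF3 = 11110011 → 4-byte char (#10). Advance 4.
Byte at offset 28: 0xF3 = 11110011 → 4-byte char (#11). Advance 4.
Reached end at offset 32 after 11 code points.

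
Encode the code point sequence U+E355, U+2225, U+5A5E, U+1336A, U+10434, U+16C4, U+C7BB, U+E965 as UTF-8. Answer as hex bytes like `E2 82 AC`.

U+E355: 3-byte form → EE 8D 95.
U+2225: 3-byte form → E2 88 A5.
U+5A5E: 3-byte form → E5 A9 9E.
U+1336A: 4-byte form → F0 93 8D AA.
U+10434: 4-byte form → F0 90 90 B4.
U+16C4: 3-byte form → E1 9B 84.
U+C7BB: 3-byte form → EC 9E BB.
U+E965: 3-byte form → EE A5 A5.
Concatenated (26 bytes): EE 8D 95 E2 88 A5 E5 A9 9E F0 93 8D AA F0 90 90 B4 E1 9B 84 EC 9E BB EE A5 A5.

EE 8D 95 E2 88 A5 E5 A9 9E F0 93 8D AA F0 90 90 B4 E1 9B 84 EC 9E BB EE A5 A5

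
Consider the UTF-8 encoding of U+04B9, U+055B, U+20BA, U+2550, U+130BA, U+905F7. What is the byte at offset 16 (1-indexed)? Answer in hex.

1-indexed offset 16 is 0-indexed offset 15.
U+04B9 → 2-byte form D2 B9 at offsets 0–1.
U+055B → 2-byte form D5 9B at offsets 2–3.
U+20BA → 3-byte form E2 82 BA at offsets 4–6.
U+2550 → 3-byte form E2 95 90 at offsets 7–9.
U+130BA → 4-byte form F0 93 82 BA at offsets 10–13.
U+905F7 → 4-byte form F2 90 97 B7 at offsets 14–17.
Offset 15 falls in char 6's range; it's byte 2 of F2 90 97 B7 = 0x90.

0x90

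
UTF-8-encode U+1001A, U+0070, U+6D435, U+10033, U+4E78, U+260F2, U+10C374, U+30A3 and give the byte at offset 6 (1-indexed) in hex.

0xF1

1-indexed offset 6 is 0-indexed offset 5.
U+1001A → 4-byte form F0 90 80 9A at offsets 0–3.
U+0070 → 1-byte form 70 at offsets 4–4.
U+6D435 → 4-byte form F1 AD 90 B5 at offsets 5–8.
Offset 5 falls in char 3's range; it's byte 1 of F1 AD 90 B5 = 0xF1.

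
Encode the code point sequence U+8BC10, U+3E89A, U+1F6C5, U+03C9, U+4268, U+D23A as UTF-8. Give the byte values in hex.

F2 8B B0 90 F0 BE A2 9A F0 9F 9B 85 CF 89 E4 89 A8 ED 88 BA

U+8BC10: 4-byte form → F2 8B B0 90.
U+3E89A: 4-byte form → F0 BE A2 9A.
U+1F6C5: 4-byte form → F0 9F 9B 85.
U+03C9: 2-byte form → CF 89.
U+4268: 3-byte form → E4 89 A8.
U+D23A: 3-byte form → ED 88 BA.
Concatenated (20 bytes): F2 8B B0 90 F0 BE A2 9A F0 9F 9B 85 CF 89 E4 89 A8 ED 88 BA.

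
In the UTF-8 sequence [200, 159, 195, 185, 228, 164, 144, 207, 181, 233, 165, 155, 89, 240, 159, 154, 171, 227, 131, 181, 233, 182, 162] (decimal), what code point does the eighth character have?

Offset 0: leading byte 0xC8 = 11001000 → 2-byte char #1 = C8 9F.
Offset 2: leading byte 0xC3 = 11000011 → 2-byte char #2 = C3 B9.
Offset 4: leading byte 0xE4 = 11100100 → 3-byte char #3 = E4 A4 90.
Offset 7: leading byte 0xCF = 11001111 → 2-byte char #4 = CF B5.
Offset 9: leading byte 0xE9 = 11101001 → 3-byte char #5 = E9 A5 9B.
Offset 12: leading byte 0x59 = 01011001 → 1-byte char #6 = 59.
Offset 13: leading byte 0xF0 = 11110000 → 4-byte char #7 = F0 9F 9A AB.
Offset 17: leading byte 0xE3 = 11100011 → 3-byte char #8 = E3 83 B5.
Leading byte 0xE3 = 11100011 matches 1110xxxx → 3-byte sequence.
Byte 1: 0xE3 = 11100011, payload 0011 (4 bits).
Byte 2: 0x83 = 10000011 (10xxxxxx ✓), payload 000011.
Byte 3: 0xB5 = 10110101 (10xxxxxx ✓), payload 110101.
Concatenate: 0011000011110101 = 0x30F5 (16 bits → U+30F5).

U+30F5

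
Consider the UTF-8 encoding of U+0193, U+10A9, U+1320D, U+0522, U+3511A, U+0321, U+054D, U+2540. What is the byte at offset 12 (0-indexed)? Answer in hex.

0xB5

U+0193 → 2-byte form C6 93 at offsets 0–1.
U+10A9 → 3-byte form E1 82 A9 at offsets 2–4.
U+1320D → 4-byte form F0 93 88 8D at offsets 5–8.
U+0522 → 2-byte form D4 A2 at offsets 9–10.
U+3511A → 4-byte form F0 B5 84 9A at offsets 11–14.
Offset 12 falls in char 5's range; it's byte 2 of F0 B5 84 9A = 0xB5.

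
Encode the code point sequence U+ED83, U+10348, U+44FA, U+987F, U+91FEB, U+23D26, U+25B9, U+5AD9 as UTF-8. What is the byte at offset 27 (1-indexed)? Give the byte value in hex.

1-indexed offset 27 is 0-indexed offset 26.
U+ED83 → 3-byte form EE B6 83 at offsets 0–2.
U+10348 → 4-byte form F0 90 8D 88 at offsets 3–6.
U+44FA → 3-byte form E4 93 BA at offsets 7–9.
U+987F → 3-byte form E9 A1 BF at offsets 10–12.
U+91FEB → 4-byte form F2 91 BF AB at offsets 13–16.
U+23D26 → 4-byte form F0 A3 B4 A6 at offsets 17–20.
U+25B9 → 3-byte form E2 96 B9 at offsets 21–23.
U+5AD9 → 3-byte form E5 AB 99 at offsets 24–26.
Offset 26 falls in char 8's range; it's byte 3 of E5 AB 99 = 0x99.

0x99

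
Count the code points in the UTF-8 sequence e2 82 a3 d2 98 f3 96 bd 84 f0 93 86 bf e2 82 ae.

5

Byte at offset 0: 0xE2 = 11100010 → 3-byte char (#1). Advance 3.
Byte at offset 3: 0xD2 = 11010010 → 2-byte char (#2). Advance 2.
Byte at offset 5: 0xF3 = 11110011 → 4-byte char (#3). Advance 4.
Byte at offset 9: 0xF0 = 11110000 → 4-byte char (#4). Advance 4.
Byte at offset 13: 0xE2 = 11100010 → 3-byte char (#5). Advance 3.
Reached end at offset 16 after 5 code points.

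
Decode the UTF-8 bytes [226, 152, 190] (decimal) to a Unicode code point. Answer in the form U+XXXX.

U+263E

Leading byte 0xE2 = 11100010 matches 1110xxxx → 3-byte sequence.
Byte 1: 0xE2 = 11100010, payload 0010 (4 bits).
Byte 2: 0x98 = 10011000 (10xxxxxx ✓), payload 011000.
Byte 3: 0xBE = 10111110 (10xxxxxx ✓), payload 111110.
Concatenate: 0010011000111110 = 0x263E (16 bits → U+263E).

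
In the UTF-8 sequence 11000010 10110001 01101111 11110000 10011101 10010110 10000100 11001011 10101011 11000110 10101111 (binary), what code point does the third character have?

Offset 0: leading byte 0xC2 = 11000010 → 2-byte char #1 = C2 B1.
Offset 2: leading byte 0x6F = 01101111 → 1-byte char #2 = 6F.
Offset 3: leading byte 0xF0 = 11110000 → 4-byte char #3 = F0 9D 96 84.
Leading byte 0xF0 = 11110000 matches 11110xxx → 4-byte sequence.
Byte 1: 0xF0 = 11110000, payload 000 (3 bits).
Byte 2: 0x9D = 10011101 (10xxxxxx ✓), payload 011101.
Byte 3: 0x96 = 10010110 (10xxxxxx ✓), payload 010110.
Byte 4: 0x84 = 10000100 (10xxxxxx ✓), payload 000100.
Concatenate: 000011101010110000100 = 0x1D584 (21 bits → U+1D584).

U+1D584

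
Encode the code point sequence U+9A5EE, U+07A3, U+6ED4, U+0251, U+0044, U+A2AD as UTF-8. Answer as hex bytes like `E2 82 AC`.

U+9A5EE: 4-byte form → F2 9A 97 AE.
U+07A3: 2-byte form → DE A3.
U+6ED4: 3-byte form → E6 BB 94.
U+0251: 2-byte form → C9 91.
U+0044: 1-byte form → 44.
U+A2AD: 3-byte form → EA 8A AD.
Concatenated (15 bytes): F2 9A 97 AE DE A3 E6 BB 94 C9 91 44 EA 8A AD.

F2 9A 97 AE DE A3 E6 BB 94 C9 91 44 EA 8A AD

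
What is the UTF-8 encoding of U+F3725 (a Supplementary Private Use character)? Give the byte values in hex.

U+F3725 = 0xF3725 = 997157 decimal. In range U+10000–U+10FFFF → 4-byte form: 11110xxx 10xxxxxx 10xxxxxx 10xxxxxx.
Binary (21 bits): 011110011011100100101.
Split 3+6+6+6: 011 | 110011 | 011100 | 100101.
Byte 1: 11110011 = 0xF3.
Byte 2: 10110011 = 0xB3.
Byte 3: 10011100 = 0x9C.
Byte 4: 10100101 = 0xA5.

F3 B3 9C A5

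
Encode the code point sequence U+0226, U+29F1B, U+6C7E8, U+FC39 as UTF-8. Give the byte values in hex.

C8 A6 F0 A9 BC 9B F1 AC 9F A8 EF B0 B9

U+0226: 2-byte form → C8 A6.
U+29F1B: 4-byte form → F0 A9 BC 9B.
U+6C7E8: 4-byte form → F1 AC 9F A8.
U+FC39: 3-byte form → EF B0 B9.
Concatenated (13 bytes): C8 A6 F0 A9 BC 9B F1 AC 9F A8 EF B0 B9.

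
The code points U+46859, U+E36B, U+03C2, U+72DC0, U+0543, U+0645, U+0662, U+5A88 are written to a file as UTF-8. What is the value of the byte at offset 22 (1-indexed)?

0x88

1-indexed offset 22 is 0-indexed offset 21.
U+46859 → 4-byte form F1 86 A1 99 at offsets 0–3.
U+E36B → 3-byte form EE 8D AB at offsets 4–6.
U+03C2 → 2-byte form CF 82 at offsets 7–8.
U+72DC0 → 4-byte form F1 B2 B7 80 at offsets 9–12.
U+0543 → 2-byte form D5 83 at offsets 13–14.
U+0645 → 2-byte form D9 85 at offsets 15–16.
U+0662 → 2-byte form D9 A2 at offsets 17–18.
U+5A88 → 3-byte form E5 AA 88 at offsets 19–21.
Offset 21 falls in char 8's range; it's byte 3 of E5 AA 88 = 0x88.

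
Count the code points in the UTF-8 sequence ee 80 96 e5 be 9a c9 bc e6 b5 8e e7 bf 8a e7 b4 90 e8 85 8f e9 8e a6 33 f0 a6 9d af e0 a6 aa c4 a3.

12

Byte at offset 0: 0xEE = 11101110 → 3-byte char (#1). Advance 3.
Byte at offset 3: 0xE5 = 11100101 → 3-byte char (#2). Advance 3.
Byte at offset 6: 0xC9 = 11001001 → 2-byte char (#3). Advance 2.
Byte at offset 8: 0xE6 = 11100110 → 3-byte char (#4). Advance 3.
Byte at offset 11: 0xE7 = 11100111 → 3-byte char (#5). Advance 3.
Byte at offset 14: 0xE7 = 11100111 → 3-byte char (#6). Advance 3.
Byte at offset 17: 0xE8 = 11101000 → 3-byte char (#7). Advance 3.
Byte at offset 20: 0xE9 = 11101001 → 3-byte char (#8). Advance 3.
Byte at offset 23: 0x33 = 00110011 → 1-byte char (#9). Advance 1.
Byte at offset 24: 0xF0 = 11110000 → 4-byte char (#10). Advance 4.
Byte at offset 28: 0xE0 = 11100000 → 3-byte char (#11). Advance 3.
Byte at offset 31: 0xC4 = 11000100 → 2-byte char (#12). Advance 2.
Reached end at offset 33 after 12 code points.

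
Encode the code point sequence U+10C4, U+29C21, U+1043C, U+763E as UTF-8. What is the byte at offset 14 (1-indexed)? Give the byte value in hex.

0xBE

1-indexed offset 14 is 0-indexed offset 13.
U+10C4 → 3-byte form E1 83 84 at offsets 0–2.
U+29C21 → 4-byte form F0 A9 B0 A1 at offsets 3–6.
U+1043C → 4-byte form F0 90 90 BC at offsets 7–10.
U+763E → 3-byte form E7 98 BE at offsets 11–13.
Offset 13 falls in char 4's range; it's byte 3 of E7 98 BE = 0xBE.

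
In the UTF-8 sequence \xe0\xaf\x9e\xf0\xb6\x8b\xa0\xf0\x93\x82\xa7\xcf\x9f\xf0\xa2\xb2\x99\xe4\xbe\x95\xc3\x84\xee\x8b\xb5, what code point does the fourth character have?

Offset 0: leading byte 0xE0 = 11100000 → 3-byte char #1 = E0 AF 9E.
Offset 3: leading byte 0xF0 = 11110000 → 4-byte char #2 = F0 B6 8B A0.
Offset 7: leading byte 0xF0 = 11110000 → 4-byte char #3 = F0 93 82 A7.
Offset 11: leading byte 0xCF = 11001111 → 2-byte char #4 = CF 9F.
Leading byte 0xCF = 11001111 matches 110xxxxx → 2-byte sequence.
Byte 1: 0xCF = 11001111, payload 01111 (5 bits).
Byte 2: 0x9F = 10011111 (10xxxxxx ✓), payload 011111.
Concatenate: 01111011111 = 0x3DF (11 bits → U+03DF).

U+03DF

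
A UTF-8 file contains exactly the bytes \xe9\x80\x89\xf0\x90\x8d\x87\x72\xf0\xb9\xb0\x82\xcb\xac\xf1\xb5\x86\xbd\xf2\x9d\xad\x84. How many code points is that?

7

Byte at offset 0: 0xE9 = 11101001 → 3-byte char (#1). Advance 3.
Byte at offset 3: 0xF0 = 11110000 → 4-byte char (#2). Advance 4.
Byte at offset 7: 0x72 = 01110010 → 1-byte char (#3). Advance 1.
Byte at offset 8: 0xF0 = 11110000 → 4-byte char (#4). Advance 4.
Byte at offset 12: 0xCB = 11001011 → 2-byte char (#5). Advance 2.
Byte at offset 14: 0xF1 = 11110001 → 4-byte char (#6). Advance 4.
Byte at offset 18: 0xF2 = 11110010 → 4-byte char (#7). Advance 4.
Reached end at offset 22 after 7 code points.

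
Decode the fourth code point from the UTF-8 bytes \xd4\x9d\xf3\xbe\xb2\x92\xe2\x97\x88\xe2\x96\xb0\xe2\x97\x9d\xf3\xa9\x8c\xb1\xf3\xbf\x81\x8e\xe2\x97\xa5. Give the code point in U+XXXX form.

U+25B0

Offset 0: leading byte 0xD4 = 11010100 → 2-byte char #1 = D4 9D.
Offset 2: leading byte 0xF3 = 11110011 → 4-byte char #2 = F3 BE B2 92.
Offset 6: leading byte 0xE2 = 11100010 → 3-byte char #3 = E2 97 88.
Offset 9: leading byte 0xE2 = 11100010 → 3-byte char #4 = E2 96 B0.
Leading byte 0xE2 = 11100010 matches 1110xxxx → 3-byte sequence.
Byte 1: 0xE2 = 11100010, payload 0010 (4 bits).
Byte 2: 0x96 = 10010110 (10xxxxxx ✓), payload 010110.
Byte 3: 0xB0 = 10110000 (10xxxxxx ✓), payload 110000.
Concatenate: 0010010110110000 = 0x25B0 (16 bits → U+25B0).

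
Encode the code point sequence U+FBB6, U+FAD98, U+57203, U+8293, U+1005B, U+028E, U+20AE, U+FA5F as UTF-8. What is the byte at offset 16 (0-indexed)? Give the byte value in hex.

0x81

U+FBB6 → 3-byte form EF AE B6 at offsets 0–2.
U+FAD98 → 4-byte form F3 BA B6 98 at offsets 3–6.
U+57203 → 4-byte form F1 97 88 83 at offsets 7–10.
U+8293 → 3-byte form E8 8A 93 at offsets 11–13.
U+1005B → 4-byte form F0 90 81 9B at offsets 14–17.
Offset 16 falls in char 5's range; it's byte 3 of F0 90 81 9B = 0x81.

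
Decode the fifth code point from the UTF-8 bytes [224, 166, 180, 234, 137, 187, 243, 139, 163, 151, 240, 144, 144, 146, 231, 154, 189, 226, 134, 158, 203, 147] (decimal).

U+76BD

Offset 0: leading byte 0xE0 = 11100000 → 3-byte char #1 = E0 A6 B4.
Offset 3: leading byte 0xEA = 11101010 → 3-byte char #2 = EA 89 BB.
Offset 6: leading byte 0xF3 = 11110011 → 4-byte char #3 = F3 8B A3 97.
Offset 10: leading byte 0xF0 = 11110000 → 4-byte char #4 = F0 90 90 92.
Offset 14: leading byte 0xE7 = 11100111 → 3-byte char #5 = E7 9A BD.
Leading byte 0xE7 = 11100111 matches 1110xxxx → 3-byte sequence.
Byte 1: 0xE7 = 11100111, payload 0111 (4 bits).
Byte 2: 0x9A = 10011010 (10xxxxxx ✓), payload 011010.
Byte 3: 0xBD = 10111101 (10xxxxxx ✓), payload 111101.
Concatenate: 0111011010111101 = 0x76BD (16 bits → U+76BD).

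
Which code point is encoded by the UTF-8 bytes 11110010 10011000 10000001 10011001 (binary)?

U+98059

Leading byte 0xF2 = 11110010 matches 11110xxx → 4-byte sequence.
Byte 1: 0xF2 = 11110010, payload 010 (3 bits).
Byte 2: 0x98 = 10011000 (10xxxxxx ✓), payload 011000.
Byte 3: 0x81 = 10000001 (10xxxxxx ✓), payload 000001.
Byte 4: 0x99 = 10011001 (10xxxxxx ✓), payload 011001.
Concatenate: 010011000000001011001 = 0x98059 (21 bits → U+98059).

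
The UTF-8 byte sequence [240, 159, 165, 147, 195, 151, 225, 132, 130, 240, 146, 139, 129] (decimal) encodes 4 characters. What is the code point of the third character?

U+1102

Offset 0: leading byte 0xF0 = 11110000 → 4-byte char #1 = F0 9F A5 93.
Offset 4: leading byte 0xC3 = 11000011 → 2-byte char #2 = C3 97.
Offset 6: leading byte 0xE1 = 11100001 → 3-byte char #3 = E1 84 82.
Leading byte 0xE1 = 11100001 matches 1110xxxx → 3-byte sequence.
Byte 1: 0xE1 = 11100001, payload 0001 (4 bits).
Byte 2: 0x84 = 10000100 (10xxxxxx ✓), payload 000100.
Byte 3: 0x82 = 10000010 (10xxxxxx ✓), payload 000010.
Concatenate: 0001000100000010 = 0x1102 (16 bits → U+1102).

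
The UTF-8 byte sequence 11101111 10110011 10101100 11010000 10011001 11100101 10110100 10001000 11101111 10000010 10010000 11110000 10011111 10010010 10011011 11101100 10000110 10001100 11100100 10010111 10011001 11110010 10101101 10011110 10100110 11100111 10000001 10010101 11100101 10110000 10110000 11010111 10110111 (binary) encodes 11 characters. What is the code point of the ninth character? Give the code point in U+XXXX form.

U+7055

Offset 0: leading byte 0xEF = 11101111 → 3-byte char #1 = EF B3 AC.
Offset 3: leading byte 0xD0 = 11010000 → 2-byte char #2 = D0 99.
Offset 5: leading byte 0xE5 = 11100101 → 3-byte char #3 = E5 B4 88.
Offset 8: leading byte 0xEF = 11101111 → 3-byte char #4 = EF 82 90.
Offset 11: leading byte 0xF0 = 11110000 → 4-byte char #5 = F0 9F 92 9B.
Offset 15: leading byte 0xEC = 11101100 → 3-byte char #6 = EC 86 8C.
Offset 18: leading byte 0xE4 = 11100100 → 3-byte char #7 = E4 97 99.
Offset 21: leading byte 0xF2 = 11110010 → 4-byte char #8 = F2 AD 9E A6.
Offset 25: leading byte 0xE7 = 11100111 → 3-byte char #9 = E7 81 95.
Leading byte 0xE7 = 11100111 matches 1110xxxx → 3-byte sequence.
Byte 1: 0xE7 = 11100111, payload 0111 (4 bits).
Byte 2: 0x81 = 10000001 (10xxxxxx ✓), payload 000001.
Byte 3: 0x95 = 10010101 (10xxxxxx ✓), payload 010101.
Concatenate: 0111000001010101 = 0x7055 (16 bits → U+7055).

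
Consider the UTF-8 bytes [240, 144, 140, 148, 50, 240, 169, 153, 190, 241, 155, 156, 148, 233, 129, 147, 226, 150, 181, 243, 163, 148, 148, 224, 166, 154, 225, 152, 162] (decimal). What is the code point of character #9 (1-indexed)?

U+1622

Offset 0: leading byte 0xF0 = 11110000 → 4-byte char #1 = F0 90 8C 94.
Offset 4: leading byte 0x32 = 00110010 → 1-byte char #2 = 32.
Offset 5: leading byte 0xF0 = 11110000 → 4-byte char #3 = F0 A9 99 BE.
Offset 9: leading byte 0xF1 = 11110001 → 4-byte char #4 = F1 9B 9C 94.
Offset 13: leading byte 0xE9 = 11101001 → 3-byte char #5 = E9 81 93.
Offset 16: leading byte 0xE2 = 11100010 → 3-byte char #6 = E2 96 B5.
Offset 19: leading byte 0xF3 = 11110011 → 4-byte char #7 = F3 A3 94 94.
Offset 23: leading byte 0xE0 = 11100000 → 3-byte char #8 = E0 A6 9A.
Offset 26: leading byte 0xE1 = 11100001 → 3-byte char #9 = E1 98 A2.
Leading byte 0xE1 = 11100001 matches 1110xxxx → 3-byte sequence.
Byte 1: 0xE1 = 11100001, payload 0001 (4 bits).
Byte 2: 0x98 = 10011000 (10xxxxxx ✓), payload 011000.
Byte 3: 0xA2 = 10100010 (10xxxxxx ✓), payload 100010.
Concatenate: 0001011000100010 = 0x1622 (16 bits → U+1622).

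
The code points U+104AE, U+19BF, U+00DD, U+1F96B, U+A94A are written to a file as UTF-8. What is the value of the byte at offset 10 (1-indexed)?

1-indexed offset 10 is 0-indexed offset 9.
U+104AE → 4-byte form F0 90 92 AE at offsets 0–3.
U+19BF → 3-byte form E1 A6 BF at offsets 4–6.
U+00DD → 2-byte form C3 9D at offsets 7–8.
U+1F96B → 4-byte form F0 9F A5 AB at offsets 9–12.
Offset 9 falls in char 4's range; it's byte 1 of F0 9F A5 AB = 0xF0.

0xF0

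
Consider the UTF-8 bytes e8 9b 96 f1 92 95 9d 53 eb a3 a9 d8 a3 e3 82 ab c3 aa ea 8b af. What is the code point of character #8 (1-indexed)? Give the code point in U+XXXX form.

Offset 0: leading byte 0xE8 = 11101000 → 3-byte char #1 = E8 9B 96.
Offset 3: leading byte 0xF1 = 11110001 → 4-byte char #2 = F1 92 95 9D.
Offset 7: leading byte 0x53 = 01010011 → 1-byte char #3 = 53.
Offset 8: leading byte 0xEB = 11101011 → 3-byte char #4 = EB A3 A9.
Offset 11: leading byte 0xD8 = 11011000 → 2-byte char #5 = D8 A3.
Offset 13: leading byte 0xE3 = 11100011 → 3-byte char #6 = E3 82 AB.
Offset 16: leading byte 0xC3 = 11000011 → 2-byte char #7 = C3 AA.
Offset 18: leading byte 0xEA = 11101010 → 3-byte char #8 = EA 8B AF.
Leading byte 0xEA = 11101010 matches 1110xxxx → 3-byte sequence.
Byte 1: 0xEA = 11101010, payload 1010 (4 bits).
Byte 2: 0x8B = 10001011 (10xxxxxx ✓), payload 001011.
Byte 3: 0xAF = 10101111 (10xxxxxx ✓), payload 101111.
Concatenate: 1010001011101111 = 0xA2EF (16 bits → U+A2EF).

U+A2EF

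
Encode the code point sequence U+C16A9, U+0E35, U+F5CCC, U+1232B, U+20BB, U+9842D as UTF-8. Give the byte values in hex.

U+C16A9: 4-byte form → F3 81 9A A9.
U+0E35: 3-byte form → E0 B8 B5.
U+F5CCC: 4-byte form → F3 B5 B3 8C.
U+1232B: 4-byte form → F0 92 8C AB.
U+20BB: 3-byte form → E2 82 BB.
U+9842D: 4-byte form → F2 98 90 AD.
Concatenated (22 bytes): F3 81 9A A9 E0 B8 B5 F3 B5 B3 8C F0 92 8C AB E2 82 BB F2 98 90 AD.

F3 81 9A A9 E0 B8 B5 F3 B5 B3 8C F0 92 8C AB E2 82 BB F2 98 90 AD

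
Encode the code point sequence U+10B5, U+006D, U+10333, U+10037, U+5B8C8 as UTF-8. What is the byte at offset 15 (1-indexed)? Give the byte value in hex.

1-indexed offset 15 is 0-indexed offset 14.
U+10B5 → 3-byte form E1 82 B5 at offsets 0–2.
U+006D → 1-byte form 6D at offsets 3–3.
U+10333 → 4-byte form F0 90 8C B3 at offsets 4–7.
U+10037 → 4-byte form F0 90 80 B7 at offsets 8–11.
U+5B8C8 → 4-byte form F1 9B A3 88 at offsets 12–15.
Offset 14 falls in char 5's range; it's byte 3 of F1 9B A3 88 = 0xA3.

0xA3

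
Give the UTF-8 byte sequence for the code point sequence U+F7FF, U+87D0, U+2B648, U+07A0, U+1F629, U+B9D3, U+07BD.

EF 9F BF E8 9F 90 F0 AB 99 88 DE A0 F0 9F 98 A9 EB A7 93 DE BD

U+F7FF: 3-byte form → EF 9F BF.
U+87D0: 3-byte form → E8 9F 90.
U+2B648: 4-byte form → F0 AB 99 88.
U+07A0: 2-byte form → DE A0.
U+1F629: 4-byte form → F0 9F 98 A9.
U+B9D3: 3-byte form → EB A7 93.
U+07BD: 2-byte form → DE BD.
Concatenated (21 bytes): EF 9F BF E8 9F 90 F0 AB 99 88 DE A0 F0 9F 98 A9 EB A7 93 DE BD.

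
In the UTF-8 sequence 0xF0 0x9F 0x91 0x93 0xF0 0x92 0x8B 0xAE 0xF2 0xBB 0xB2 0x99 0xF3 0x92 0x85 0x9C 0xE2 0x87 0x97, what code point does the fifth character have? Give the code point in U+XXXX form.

U+21D7

Offset 0: leading byte 0xF0 = 11110000 → 4-byte char #1 = F0 9F 91 93.
Offset 4: leading byte 0xF0 = 11110000 → 4-byte char #2 = F0 92 8B AE.
Offset 8: leading byte 0xF2 = 11110010 → 4-byte char #3 = F2 BB B2 99.
Offset 12: leading byte 0xF3 = 11110011 → 4-byte char #4 = F3 92 85 9C.
Offset 16: leading byte 0xE2 = 11100010 → 3-byte char #5 = E2 87 97.
Leading byte 0xE2 = 11100010 matches 1110xxxx → 3-byte sequence.
Byte 1: 0xE2 = 11100010, payload 0010 (4 bits).
Byte 2: 0x87 = 10000111 (10xxxxxx ✓), payload 000111.
Byte 3: 0x97 = 10010111 (10xxxxxx ✓), payload 010111.
Concatenate: 0010000111010111 = 0x21D7 (16 bits → U+21D7).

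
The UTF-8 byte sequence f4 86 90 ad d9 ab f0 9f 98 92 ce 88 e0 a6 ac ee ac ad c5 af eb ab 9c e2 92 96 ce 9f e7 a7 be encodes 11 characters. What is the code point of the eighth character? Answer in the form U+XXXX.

Offset 0: leading byte 0xF4 = 11110100 → 4-byte char #1 = F4 86 90 AD.
Offset 4: leading byte 0xD9 = 11011001 → 2-byte char #2 = D9 AB.
Offset 6: leading byte 0xF0 = 11110000 → 4-byte char #3 = F0 9F 98 92.
Offset 10: leading byte 0xCE = 11001110 → 2-byte char #4 = CE 88.
Offset 12: leading byte 0xE0 = 11100000 → 3-byte char #5 = E0 A6 AC.
Offset 15: leading byte 0xEE = 11101110 → 3-byte char #6 = EE AC AD.
Offset 18: leading byte 0xC5 = 11000101 → 2-byte char #7 = C5 AF.
Offset 20: leading byte 0xEB = 11101011 → 3-byte char #8 = EB AB 9C.
Leading byte 0xEB = 11101011 matches 1110xxxx → 3-byte sequence.
Byte 1: 0xEB = 11101011, payload 1011 (4 bits).
Byte 2: 0xAB = 10101011 (10xxxxxx ✓), payload 101011.
Byte 3: 0x9C = 10011100 (10xxxxxx ✓), payload 011100.
Concatenate: 1011101011011100 = 0xBADC (16 bits → U+BADC).

U+BADC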